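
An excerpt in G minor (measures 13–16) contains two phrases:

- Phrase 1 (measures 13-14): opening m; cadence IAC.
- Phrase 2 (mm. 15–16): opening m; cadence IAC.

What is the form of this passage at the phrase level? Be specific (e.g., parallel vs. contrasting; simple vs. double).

Both phrases have the same opening (m) and the same cadence (imperfect authentic cadence): the second is a restatement, not a consequent, so this is a repeated phrase rather than a period.

repeated phrase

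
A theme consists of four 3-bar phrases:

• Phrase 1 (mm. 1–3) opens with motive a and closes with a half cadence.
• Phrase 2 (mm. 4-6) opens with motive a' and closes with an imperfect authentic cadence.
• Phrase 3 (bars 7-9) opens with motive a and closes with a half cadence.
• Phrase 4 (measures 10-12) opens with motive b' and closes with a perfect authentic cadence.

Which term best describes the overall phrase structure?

parallel double period

Four phrases in two halves: the first half (mm. 1–6) ends with an imperfect authentic cadence, the second (mm. 7–12) with a perfect authentic cadence — a large antecedent–consequent pair, i.e. a double period.
Phrase 3 begins with the same material as phrase 1, making it parallel.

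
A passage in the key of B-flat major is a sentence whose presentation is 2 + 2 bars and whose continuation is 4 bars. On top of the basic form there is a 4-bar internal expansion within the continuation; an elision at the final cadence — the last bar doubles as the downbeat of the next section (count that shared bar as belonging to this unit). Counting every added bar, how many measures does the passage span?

12 measures

Basic sentence: 2 + 2 + 4 = 8 bars.
8 (basic form) + 4 (internal expansion) = 12.
The elision shares a bar with the next section but does not change this unit's count.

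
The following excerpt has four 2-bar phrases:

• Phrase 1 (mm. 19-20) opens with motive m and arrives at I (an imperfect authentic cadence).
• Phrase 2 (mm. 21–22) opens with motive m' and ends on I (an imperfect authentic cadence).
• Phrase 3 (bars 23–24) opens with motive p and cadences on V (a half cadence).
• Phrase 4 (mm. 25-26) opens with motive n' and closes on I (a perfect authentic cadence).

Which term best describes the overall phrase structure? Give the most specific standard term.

Four phrases in two halves: the first half (mm. 19–22) ends with an imperfect authentic cadence, the second (measures 23–26) with a perfect authentic cadence — a large antecedent–consequent pair, i.e. a double period.
Phrase 3 begins with different material from phrase 1, making it contrasting.

contrasting double period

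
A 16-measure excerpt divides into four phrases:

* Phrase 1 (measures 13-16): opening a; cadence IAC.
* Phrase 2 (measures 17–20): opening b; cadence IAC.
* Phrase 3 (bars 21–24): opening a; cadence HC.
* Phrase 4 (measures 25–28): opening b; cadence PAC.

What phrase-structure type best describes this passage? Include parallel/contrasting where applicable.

parallel double period

Four phrases in two halves: the first half (mm. 13-20) ends with an imperfect authentic cadence, the second (mm. 21–28) with a perfect authentic cadence — a large antecedent–consequent pair, i.e. a double period.
Phrase 3 begins with the same material as phrase 1, making it parallel.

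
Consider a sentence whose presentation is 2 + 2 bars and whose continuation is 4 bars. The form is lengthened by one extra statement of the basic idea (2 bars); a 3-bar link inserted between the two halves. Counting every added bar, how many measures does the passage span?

Basic sentence: 2 + 2 + 4 = 8 bars.
8 (basic form) + 2 (extra statement) + 3 (link) = 13.

13 measures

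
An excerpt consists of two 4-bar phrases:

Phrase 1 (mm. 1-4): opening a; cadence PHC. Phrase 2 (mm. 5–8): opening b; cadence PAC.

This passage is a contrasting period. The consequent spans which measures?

The antecedent is the phrase ending with the weaker cadence (Phrygian half cadence, phrase 1) and the consequent the one ending more conclusively (perfect authentic cadence, phrase 2); the consequent is mm. 5–8.

measures 5–8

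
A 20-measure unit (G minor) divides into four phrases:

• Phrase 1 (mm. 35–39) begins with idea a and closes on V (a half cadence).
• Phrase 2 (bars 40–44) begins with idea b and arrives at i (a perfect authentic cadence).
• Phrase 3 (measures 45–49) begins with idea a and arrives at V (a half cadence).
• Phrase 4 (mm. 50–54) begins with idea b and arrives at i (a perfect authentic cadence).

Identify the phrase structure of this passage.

The cadence pattern HC–PAC–HC–PAC is weak–strong twice, and phrases 3–4 restate phrases 1–2: a period heard twice, not a double period (which would end weakly at phrase 2).

repeated period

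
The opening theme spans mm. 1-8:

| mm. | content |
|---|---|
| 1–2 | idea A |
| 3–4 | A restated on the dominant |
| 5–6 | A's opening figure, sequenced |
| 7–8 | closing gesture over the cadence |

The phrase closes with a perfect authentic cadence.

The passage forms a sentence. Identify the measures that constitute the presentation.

measures 1–4

The presentation of a sentence is the basic idea (mm. 1–2) plus its repetition (bars 3–4); the presentation is therefore bars 1-4.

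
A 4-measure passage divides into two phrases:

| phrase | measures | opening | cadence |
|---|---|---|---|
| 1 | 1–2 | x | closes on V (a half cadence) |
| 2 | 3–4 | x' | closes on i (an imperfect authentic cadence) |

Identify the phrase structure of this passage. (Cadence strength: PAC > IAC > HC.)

parallel period

Phrase 1 ends with a half cadence (weaker) and phrase 2 with an imperfect authentic cadence (stronger): antecedent + consequent = a period.
The two phrases open with the same material (x / x'), so the period is parallel.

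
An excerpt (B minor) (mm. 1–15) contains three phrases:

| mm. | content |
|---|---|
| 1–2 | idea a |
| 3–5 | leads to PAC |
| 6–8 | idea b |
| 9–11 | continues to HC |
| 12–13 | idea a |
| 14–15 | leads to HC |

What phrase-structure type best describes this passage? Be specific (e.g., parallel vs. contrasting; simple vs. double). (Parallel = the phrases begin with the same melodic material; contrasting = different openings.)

The final phrase closes with a half cadence, which is not stronger than the preceding half cadence; the 3 phrases lack an overall antecedent–consequent design and so form a phrase group.

phrase group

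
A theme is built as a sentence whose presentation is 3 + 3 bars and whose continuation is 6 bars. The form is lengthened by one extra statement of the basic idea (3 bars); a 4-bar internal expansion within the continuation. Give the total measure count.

Basic sentence: 3 + 3 + 6 = 12 bars.
12 (basic form) + 3 (extra statement) + 4 (internal expansion) = 19.

19 measures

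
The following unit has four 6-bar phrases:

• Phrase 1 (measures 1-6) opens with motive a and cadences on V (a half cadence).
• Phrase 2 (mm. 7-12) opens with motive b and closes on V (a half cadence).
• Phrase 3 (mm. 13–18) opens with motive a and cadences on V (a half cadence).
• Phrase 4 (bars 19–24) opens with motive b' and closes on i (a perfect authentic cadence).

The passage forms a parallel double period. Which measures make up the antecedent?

measures 1–12

In a double period the four phrases pair into a large antecedent (phrases 1–2, ending half cadence) and a large consequent (phrases 3–4, ending perfect authentic cadence). The antecedent spans bars 1-12.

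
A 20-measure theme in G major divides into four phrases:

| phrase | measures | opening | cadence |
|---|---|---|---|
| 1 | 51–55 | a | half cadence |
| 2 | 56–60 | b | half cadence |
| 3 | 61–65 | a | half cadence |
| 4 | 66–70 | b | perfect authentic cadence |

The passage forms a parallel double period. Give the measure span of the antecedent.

In a double period the first pair of phrases (ending half cadence) is the large antecedent and the second pair (ending perfect authentic cadence) is the large consequent; the antecedent is measures 51–60.

measures 51–60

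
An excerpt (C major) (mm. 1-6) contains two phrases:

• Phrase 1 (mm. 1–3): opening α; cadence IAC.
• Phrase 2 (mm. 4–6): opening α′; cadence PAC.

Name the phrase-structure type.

parallel period

Phrase 1 ends with an imperfect authentic cadence (weaker) and phrase 2 with a perfect authentic cadence (stronger): antecedent + consequent = a period.
The two phrases open with the same material (α / α′), so the period is parallel.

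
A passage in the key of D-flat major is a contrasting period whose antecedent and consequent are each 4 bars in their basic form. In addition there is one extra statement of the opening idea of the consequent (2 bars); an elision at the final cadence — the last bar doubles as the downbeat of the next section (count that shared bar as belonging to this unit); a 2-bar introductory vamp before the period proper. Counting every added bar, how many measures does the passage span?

12 measures

Basic contrasting period: 4 + 4 = 8 bars.
8 (basic form) + 2 (extra statement) + 2 (introduction) = 12.
The elision shares a bar with the next section but does not change this unit's count.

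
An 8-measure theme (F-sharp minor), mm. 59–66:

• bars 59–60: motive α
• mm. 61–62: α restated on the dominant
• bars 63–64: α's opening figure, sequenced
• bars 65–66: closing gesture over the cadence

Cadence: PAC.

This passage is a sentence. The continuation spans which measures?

After the presentation (mm. 59–62), the continuation covers the fragmentation through the cadence: mm. 63–66.

measures 63–66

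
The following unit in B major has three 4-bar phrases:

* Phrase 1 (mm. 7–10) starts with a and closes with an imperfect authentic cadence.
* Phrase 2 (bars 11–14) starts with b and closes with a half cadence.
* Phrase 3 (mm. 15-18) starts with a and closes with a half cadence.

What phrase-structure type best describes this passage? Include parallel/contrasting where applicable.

The final phrase closes with a half cadence, which is not stronger than the preceding half cadence; the 3 phrases lack an overall antecedent–consequent design and so form a phrase group.

phrase group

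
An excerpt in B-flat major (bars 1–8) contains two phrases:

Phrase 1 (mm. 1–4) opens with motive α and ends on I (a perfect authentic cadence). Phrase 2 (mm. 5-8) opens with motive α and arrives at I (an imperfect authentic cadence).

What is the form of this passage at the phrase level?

The second phrase closes with an imperfect authentic cadence, which is not stronger than the first phrase's perfect authentic cadence; without a weak→strong cadential pair there is no antecedent–consequent relationship, so this is a phrase group rather than a period.

phrase group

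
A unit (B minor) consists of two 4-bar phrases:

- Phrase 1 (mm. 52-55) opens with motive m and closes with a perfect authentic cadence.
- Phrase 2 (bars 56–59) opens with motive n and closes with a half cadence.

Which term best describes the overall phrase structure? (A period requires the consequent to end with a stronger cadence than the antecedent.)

phrase group

The second phrase closes with a half cadence, which is not stronger than the first phrase's perfect authentic cadence; without a weak→strong cadential pair there is no antecedent–consequent relationship, so this is a phrase group rather than a period.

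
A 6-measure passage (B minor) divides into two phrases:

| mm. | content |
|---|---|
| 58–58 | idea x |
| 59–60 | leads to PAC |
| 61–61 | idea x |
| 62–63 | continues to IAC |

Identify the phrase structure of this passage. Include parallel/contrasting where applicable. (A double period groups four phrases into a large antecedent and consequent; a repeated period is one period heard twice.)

phrase group

The second phrase closes with an imperfect authentic cadence, which is not stronger than the first phrase's perfect authentic cadence; without a weak→strong cadential pair there is no antecedent–consequent relationship, so this is a phrase group rather than a period.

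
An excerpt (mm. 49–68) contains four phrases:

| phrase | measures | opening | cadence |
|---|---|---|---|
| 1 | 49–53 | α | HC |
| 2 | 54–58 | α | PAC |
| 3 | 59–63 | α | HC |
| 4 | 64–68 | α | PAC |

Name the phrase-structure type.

The cadence pattern HC–PAC–HC–PAC is weak–strong twice, and phrases 3–4 restate phrases 1–2: a period heard twice, not a double period (which would end weakly at phrase 2).

repeated period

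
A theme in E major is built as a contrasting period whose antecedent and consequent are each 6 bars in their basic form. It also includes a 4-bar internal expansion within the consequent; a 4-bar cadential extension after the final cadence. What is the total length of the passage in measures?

20 measures

Basic contrasting period: 6 + 6 = 12 bars.
12 (basic form) + 4 (internal expansion) + 4 (cadential extension) = 20.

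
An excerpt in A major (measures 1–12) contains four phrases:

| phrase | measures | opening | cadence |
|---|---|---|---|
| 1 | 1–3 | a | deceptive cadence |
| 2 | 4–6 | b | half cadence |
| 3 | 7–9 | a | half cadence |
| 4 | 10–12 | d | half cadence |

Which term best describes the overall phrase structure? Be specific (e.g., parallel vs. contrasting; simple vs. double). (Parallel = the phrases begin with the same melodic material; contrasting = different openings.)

Phrase 4 ends with a half cadence, no stronger than phrase 2's half cadence, so the four phrases do not form a double period; nor do phrases 3–4 duplicate 1–2, so it is not a repeated period. With no phrase reaching a conclusive cadence, the passage is a phrase group.

phrase group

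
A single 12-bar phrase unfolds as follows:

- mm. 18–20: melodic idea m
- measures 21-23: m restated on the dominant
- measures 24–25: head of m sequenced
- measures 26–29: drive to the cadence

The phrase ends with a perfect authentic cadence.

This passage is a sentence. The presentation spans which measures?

measures 18–23

The presentation of a sentence is the basic idea (mm. 18-20) plus its repetition (mm. 21–23); the presentation is therefore measures 18–23.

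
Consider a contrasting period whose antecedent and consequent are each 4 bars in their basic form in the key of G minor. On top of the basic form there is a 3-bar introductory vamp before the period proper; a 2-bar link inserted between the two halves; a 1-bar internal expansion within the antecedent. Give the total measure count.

Basic contrasting period: 4 + 4 = 8 bars.
8 (basic form) + 3 (introduction) + 2 (link) + 1 (internal expansion) = 14.

14 measures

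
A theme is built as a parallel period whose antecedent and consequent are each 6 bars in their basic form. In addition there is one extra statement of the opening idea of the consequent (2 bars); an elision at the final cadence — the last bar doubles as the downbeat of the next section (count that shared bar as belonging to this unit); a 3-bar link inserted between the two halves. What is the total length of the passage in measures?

Basic parallel period: 6 + 6 = 12 bars.
12 (basic form) + 2 (extra statement) + 3 (link) = 17.
The elision shares a bar with the next section but does not change this unit's count.

17 measures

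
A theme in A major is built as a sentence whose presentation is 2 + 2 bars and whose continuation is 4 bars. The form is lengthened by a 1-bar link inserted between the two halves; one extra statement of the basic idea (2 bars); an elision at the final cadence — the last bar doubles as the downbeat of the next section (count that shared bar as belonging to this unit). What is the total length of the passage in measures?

11 measures

Basic sentence: 2 + 2 + 4 = 8 bars.
8 (basic form) + 1 (link) + 2 (extra statement) = 11.
The elision shares a bar with the next section but does not change this unit's count.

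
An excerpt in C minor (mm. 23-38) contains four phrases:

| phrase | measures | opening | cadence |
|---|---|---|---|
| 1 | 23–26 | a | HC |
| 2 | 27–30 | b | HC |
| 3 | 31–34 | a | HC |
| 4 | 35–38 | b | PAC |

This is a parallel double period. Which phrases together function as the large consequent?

phrases 3 and 4

In a double period the first pair of phrases (ending half cadence) is the large antecedent and the second pair (ending perfect authentic cadence) is the large consequent; the consequent is phrases 3 and 4.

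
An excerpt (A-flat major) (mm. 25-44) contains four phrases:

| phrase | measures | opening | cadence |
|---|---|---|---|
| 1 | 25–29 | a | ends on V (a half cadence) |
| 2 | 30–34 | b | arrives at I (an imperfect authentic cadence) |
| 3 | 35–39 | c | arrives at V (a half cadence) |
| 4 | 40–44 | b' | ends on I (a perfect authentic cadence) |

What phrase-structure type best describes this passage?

contrasting double period

Four phrases in two halves: the first half (mm. 25-34) ends with an imperfect authentic cadence, the second (mm. 35–44) with a perfect authentic cadence — a large antecedent–consequent pair, i.e. a double period.
Phrase 3 begins with different material from phrase 1, making it contrasting.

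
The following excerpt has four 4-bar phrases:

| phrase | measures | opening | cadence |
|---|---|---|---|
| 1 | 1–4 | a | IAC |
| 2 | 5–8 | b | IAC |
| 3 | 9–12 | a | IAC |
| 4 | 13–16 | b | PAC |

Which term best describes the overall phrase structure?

Four phrases in two halves: the first half (mm. 1–8) ends with an imperfect authentic cadence, the second (bars 9-16) with a perfect authentic cadence — a large antecedent–consequent pair, i.e. a double period.
Phrase 3 begins with the same material as phrase 1, making it parallel.

parallel double period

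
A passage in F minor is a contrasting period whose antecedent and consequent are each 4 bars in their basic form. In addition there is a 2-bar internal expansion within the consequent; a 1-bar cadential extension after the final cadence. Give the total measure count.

11 measures

Basic contrasting period: 4 + 4 = 8 bars.
8 (basic form) + 2 (internal expansion) + 1 (cadential extension) = 11.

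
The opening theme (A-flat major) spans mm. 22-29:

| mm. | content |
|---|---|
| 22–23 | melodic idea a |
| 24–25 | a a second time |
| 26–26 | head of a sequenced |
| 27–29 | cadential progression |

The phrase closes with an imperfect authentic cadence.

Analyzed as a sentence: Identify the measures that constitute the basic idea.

measures 22–23

The presentation of a sentence is the basic idea (mm. 22–23) plus its repetition (mm. 24–25); the basic idea is therefore measures 22–23.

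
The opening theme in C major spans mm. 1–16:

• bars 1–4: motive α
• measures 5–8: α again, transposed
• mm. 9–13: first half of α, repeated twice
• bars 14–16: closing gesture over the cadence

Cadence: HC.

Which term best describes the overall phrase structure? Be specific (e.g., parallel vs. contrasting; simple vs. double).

Basic idea (mm. 1–4) + its repetition (bars 5-8) form the presentation; fragmentation and cadence (mm. 9–16) form the continuation — the 16-bar whole is a sentence.

sentence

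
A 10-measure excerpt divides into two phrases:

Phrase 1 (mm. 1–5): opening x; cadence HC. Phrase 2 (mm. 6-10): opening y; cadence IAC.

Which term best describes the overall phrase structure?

contrasting period

Phrase 1 ends with a half cadence (weaker) and phrase 2 with an imperfect authentic cadence (stronger): antecedent + consequent = a period.
The two phrases open with different material (x / y), so the period is contrasting.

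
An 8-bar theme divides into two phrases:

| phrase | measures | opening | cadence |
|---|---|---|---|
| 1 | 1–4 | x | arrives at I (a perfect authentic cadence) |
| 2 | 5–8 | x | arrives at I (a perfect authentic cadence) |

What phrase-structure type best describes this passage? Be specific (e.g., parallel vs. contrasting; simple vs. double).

repeated phrase

Both phrases have the same opening (x) and the same cadence (perfect authentic cadence): the second is a restatement, not a consequent, so this is a repeated phrase rather than a period.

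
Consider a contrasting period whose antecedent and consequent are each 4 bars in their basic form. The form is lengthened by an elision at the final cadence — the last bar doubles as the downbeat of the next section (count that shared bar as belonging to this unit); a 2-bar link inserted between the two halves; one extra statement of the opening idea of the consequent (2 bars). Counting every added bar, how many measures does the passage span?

Basic contrasting period: 4 + 4 = 8 bars.
8 (basic form) + 2 (link) + 2 (extra statement) = 12.
The elision shares a bar with the next section but does not change this unit's count.

12 measures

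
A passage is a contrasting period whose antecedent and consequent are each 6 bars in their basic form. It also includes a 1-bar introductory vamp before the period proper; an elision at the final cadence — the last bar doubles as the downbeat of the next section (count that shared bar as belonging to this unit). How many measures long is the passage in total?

Basic contrasting period: 6 + 6 = 12 bars.
12 (basic form) + 1 (introduction) = 13.
The elision shares a bar with the next section but does not change this unit's count.

13 measures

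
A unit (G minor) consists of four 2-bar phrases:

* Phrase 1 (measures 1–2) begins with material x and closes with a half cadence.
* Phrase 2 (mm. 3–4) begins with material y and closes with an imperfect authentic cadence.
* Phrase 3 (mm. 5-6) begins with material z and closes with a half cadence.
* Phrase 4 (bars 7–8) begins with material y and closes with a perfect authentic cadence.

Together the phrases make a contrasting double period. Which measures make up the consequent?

measures 5–8

In a double period the first pair of phrases (ending imperfect authentic cadence) is the large antecedent and the second pair (ending perfect authentic cadence) is the large consequent; the consequent is measures 5–8.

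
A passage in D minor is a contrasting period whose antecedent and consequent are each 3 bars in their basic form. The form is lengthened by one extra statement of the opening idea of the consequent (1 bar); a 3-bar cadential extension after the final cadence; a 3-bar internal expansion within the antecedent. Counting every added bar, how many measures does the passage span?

Basic contrasting period: 3 + 3 = 6 bars.
6 (basic form) + 1 (extra statement) + 3 (cadential extension) + 3 (internal expansion) = 13.

13 measures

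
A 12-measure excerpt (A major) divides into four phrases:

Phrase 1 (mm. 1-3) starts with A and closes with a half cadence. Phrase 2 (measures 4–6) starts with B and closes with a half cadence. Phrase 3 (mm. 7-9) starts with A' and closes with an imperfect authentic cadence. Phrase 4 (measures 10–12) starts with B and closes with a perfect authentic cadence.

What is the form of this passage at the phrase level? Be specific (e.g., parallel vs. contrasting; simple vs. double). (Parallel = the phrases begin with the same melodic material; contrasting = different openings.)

parallel double period

Four phrases in two halves: the first half (measures 1-6) ends with a half cadence, the second (measures 7-12) with a perfect authentic cadence — a large antecedent–consequent pair, i.e. a double period.
Phrase 3 begins with the same material as phrase 1, making it parallel.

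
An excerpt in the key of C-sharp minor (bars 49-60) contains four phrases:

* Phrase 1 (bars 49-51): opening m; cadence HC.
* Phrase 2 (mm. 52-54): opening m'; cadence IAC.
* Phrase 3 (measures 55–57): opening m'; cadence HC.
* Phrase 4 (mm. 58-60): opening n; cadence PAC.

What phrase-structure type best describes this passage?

Four phrases in two halves: the first half (mm. 49-54) ends with an imperfect authentic cadence, the second (mm. 55–60) with a perfect authentic cadence — a large antecedent–consequent pair, i.e. a double period.
Phrase 3 begins with the same material as phrase 1, making it parallel.

parallel double period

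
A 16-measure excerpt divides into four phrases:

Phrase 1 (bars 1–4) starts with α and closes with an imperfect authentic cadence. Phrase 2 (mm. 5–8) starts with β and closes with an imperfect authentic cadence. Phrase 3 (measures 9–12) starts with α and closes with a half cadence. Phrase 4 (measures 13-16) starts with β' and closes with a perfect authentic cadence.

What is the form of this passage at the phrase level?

Four phrases in two halves: the first half (mm. 1-8) ends with an imperfect authentic cadence, the second (bars 9–16) with a perfect authentic cadence — a large antecedent–consequent pair, i.e. a double period.
Phrase 3 begins with the same material as phrase 1, making it parallel.

parallel double period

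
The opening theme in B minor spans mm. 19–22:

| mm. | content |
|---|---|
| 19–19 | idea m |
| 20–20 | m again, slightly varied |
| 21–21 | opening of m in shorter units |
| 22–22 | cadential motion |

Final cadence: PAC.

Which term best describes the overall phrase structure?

Basic idea (bar 19) + its repetition (bar 20) form the presentation; fragmentation and cadence (mm. 21–22) form the continuation — the 4-bar whole is a sentence.

sentence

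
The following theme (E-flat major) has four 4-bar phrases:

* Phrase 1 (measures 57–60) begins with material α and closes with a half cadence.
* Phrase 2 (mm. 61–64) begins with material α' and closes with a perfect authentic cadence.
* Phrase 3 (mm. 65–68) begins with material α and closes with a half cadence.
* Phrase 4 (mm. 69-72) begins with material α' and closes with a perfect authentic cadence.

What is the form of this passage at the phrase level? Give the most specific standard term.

repeated period

The cadence pattern HC–PAC–HC–PAC is weak–strong twice, and phrases 3–4 restate phrases 1–2: a period heard twice, not a double period (which would end weakly at phrase 2).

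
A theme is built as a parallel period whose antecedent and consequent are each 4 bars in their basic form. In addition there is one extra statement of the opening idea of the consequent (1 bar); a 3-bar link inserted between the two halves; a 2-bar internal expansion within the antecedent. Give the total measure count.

14 measures

Basic parallel period: 4 + 4 = 8 bars.
8 (basic form) + 1 (extra statement) + 3 (link) + 2 (internal expansion) = 14.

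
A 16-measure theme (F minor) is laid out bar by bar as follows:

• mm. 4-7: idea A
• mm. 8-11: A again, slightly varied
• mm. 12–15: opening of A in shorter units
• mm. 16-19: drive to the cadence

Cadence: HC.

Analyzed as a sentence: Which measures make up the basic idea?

measures 4–7

The presentation of a sentence is the basic idea (mm. 4–7) plus its repetition (bars 8–11); the basic idea is therefore mm. 4–7.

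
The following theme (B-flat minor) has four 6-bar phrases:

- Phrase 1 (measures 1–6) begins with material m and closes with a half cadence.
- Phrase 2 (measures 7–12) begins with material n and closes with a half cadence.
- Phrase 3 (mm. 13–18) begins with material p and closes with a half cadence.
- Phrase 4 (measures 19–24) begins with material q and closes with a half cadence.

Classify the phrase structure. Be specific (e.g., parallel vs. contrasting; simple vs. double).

Phrase 4 ends with a half cadence, no stronger than phrase 2's half cadence, so the four phrases do not form a double period; nor do phrases 3–4 duplicate 1–2, so it is not a repeated period. With no phrase reaching a conclusive cadence, the passage is a phrase group.

phrase group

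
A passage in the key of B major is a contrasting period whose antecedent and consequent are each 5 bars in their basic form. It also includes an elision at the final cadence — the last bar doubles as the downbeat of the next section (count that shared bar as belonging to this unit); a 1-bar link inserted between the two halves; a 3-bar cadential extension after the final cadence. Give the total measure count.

Basic contrasting period: 5 + 5 = 10 bars.
10 (basic form) + 1 (link) + 3 (cadential extension) = 14.
The elision shares a bar with the next section but does not change this unit's count.

14 measures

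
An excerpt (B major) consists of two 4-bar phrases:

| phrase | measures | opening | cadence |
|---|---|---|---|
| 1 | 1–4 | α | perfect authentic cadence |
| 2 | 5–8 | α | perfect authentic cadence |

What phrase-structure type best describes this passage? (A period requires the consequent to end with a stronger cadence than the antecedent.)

Both phrases have the same opening (α) and the same cadence (perfect authentic cadence): the second is a restatement, not a consequent, so this is a repeated phrase rather than a period.

repeated phrase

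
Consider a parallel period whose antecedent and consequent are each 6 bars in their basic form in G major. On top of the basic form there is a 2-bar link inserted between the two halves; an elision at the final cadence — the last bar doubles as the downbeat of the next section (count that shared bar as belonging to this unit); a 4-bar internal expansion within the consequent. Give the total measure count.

Basic parallel period: 6 + 6 = 12 bars.
12 (basic form) + 2 (link) + 4 (internal expansion) = 18.
The elision shares a bar with the next section but does not change this unit's count.

18 measures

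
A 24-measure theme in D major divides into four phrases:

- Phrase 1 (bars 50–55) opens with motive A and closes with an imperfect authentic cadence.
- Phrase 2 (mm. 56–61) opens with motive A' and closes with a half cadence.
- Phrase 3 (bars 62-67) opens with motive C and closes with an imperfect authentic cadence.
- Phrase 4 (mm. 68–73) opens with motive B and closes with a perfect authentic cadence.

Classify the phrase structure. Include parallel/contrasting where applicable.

Four phrases in two halves: the first half (mm. 50–61) ends with a half cadence, the second (measures 62–73) with a perfect authentic cadence — a large antecedent–consequent pair, i.e. a double period.
Phrase 3 begins with different material from phrase 1, making it contrasting.

contrasting double period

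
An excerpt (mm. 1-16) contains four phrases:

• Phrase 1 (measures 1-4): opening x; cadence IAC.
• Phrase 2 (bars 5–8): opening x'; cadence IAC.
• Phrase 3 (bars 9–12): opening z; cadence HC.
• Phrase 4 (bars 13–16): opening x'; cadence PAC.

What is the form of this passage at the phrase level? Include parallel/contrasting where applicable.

contrasting double period

Four phrases in two halves: the first half (mm. 1–8) ends with an imperfect authentic cadence, the second (mm. 9–16) with a perfect authentic cadence — a large antecedent–consequent pair, i.e. a double period.
Phrase 3 begins with different material from phrase 1, making it contrasting.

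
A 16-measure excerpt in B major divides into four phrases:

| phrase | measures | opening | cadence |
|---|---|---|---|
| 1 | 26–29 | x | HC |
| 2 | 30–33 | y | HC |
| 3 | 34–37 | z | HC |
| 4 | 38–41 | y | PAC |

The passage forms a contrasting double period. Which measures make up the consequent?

In a double period the first pair of phrases (ending half cadence) is the large antecedent and the second pair (ending perfect authentic cadence) is the large consequent; the consequent is measures 34–41.

measures 34–41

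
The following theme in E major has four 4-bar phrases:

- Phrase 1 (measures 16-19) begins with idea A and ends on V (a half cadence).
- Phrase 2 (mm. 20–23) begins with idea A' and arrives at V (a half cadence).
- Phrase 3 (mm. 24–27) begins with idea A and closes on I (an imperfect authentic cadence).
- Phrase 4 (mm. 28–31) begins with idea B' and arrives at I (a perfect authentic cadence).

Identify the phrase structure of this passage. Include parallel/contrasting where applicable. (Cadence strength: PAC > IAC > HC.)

Four phrases in two halves: the first half (mm. 16-23) ends with a half cadence, the second (mm. 24–31) with a perfect authentic cadence — a large antecedent–consequent pair, i.e. a double period.
Phrase 3 begins with the same material as phrase 1, making it parallel.

parallel double period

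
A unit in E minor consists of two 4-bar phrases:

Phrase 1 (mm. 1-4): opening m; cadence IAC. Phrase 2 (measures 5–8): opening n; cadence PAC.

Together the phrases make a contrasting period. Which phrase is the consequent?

The phrase ending with the weaker cadence (imperfect authentic cadence) is the antecedent; the one ending more conclusively (perfect authentic cadence) is the consequent. The consequent is phrase 2.

phrase 2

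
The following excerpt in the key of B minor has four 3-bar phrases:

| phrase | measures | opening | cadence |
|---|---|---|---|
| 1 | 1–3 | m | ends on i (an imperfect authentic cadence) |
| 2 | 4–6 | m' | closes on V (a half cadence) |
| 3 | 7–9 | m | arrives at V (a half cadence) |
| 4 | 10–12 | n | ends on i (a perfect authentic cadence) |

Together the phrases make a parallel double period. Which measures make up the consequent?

In a double period the first pair of phrases (ending half cadence) is the large antecedent and the second pair (ending perfect authentic cadence) is the large consequent; the consequent is measures 7–12.

measures 7–12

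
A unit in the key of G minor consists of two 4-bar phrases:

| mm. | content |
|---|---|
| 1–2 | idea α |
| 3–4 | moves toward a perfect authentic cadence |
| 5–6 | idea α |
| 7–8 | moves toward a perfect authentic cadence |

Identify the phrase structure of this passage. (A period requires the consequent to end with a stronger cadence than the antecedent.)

repeated phrase

Both phrases have the same opening (α) and the same cadence (perfect authentic cadence): the second is a restatement, not a consequent, so this is a repeated phrase rather than a period.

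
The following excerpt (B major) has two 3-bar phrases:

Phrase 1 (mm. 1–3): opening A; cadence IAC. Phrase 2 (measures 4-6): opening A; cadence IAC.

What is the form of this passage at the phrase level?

repeated phrase

Both phrases have the same opening (A) and the same cadence (imperfect authentic cadence): the second is a restatement, not a consequent, so this is a repeated phrase rather than a period.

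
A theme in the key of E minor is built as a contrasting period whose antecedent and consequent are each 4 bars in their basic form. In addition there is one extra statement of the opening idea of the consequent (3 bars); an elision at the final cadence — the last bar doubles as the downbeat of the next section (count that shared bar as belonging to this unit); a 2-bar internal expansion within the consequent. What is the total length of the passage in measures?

13 measures

Basic contrasting period: 4 + 4 = 8 bars.
8 (basic form) + 3 (extra statement) + 2 (internal expansion) = 13.
The elision shares a bar with the next section but does not change this unit's count.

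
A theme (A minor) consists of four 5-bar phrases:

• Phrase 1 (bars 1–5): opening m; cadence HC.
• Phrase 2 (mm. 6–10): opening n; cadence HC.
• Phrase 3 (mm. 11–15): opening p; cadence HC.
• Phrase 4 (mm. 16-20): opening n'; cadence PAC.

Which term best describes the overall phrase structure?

contrasting double period

Four phrases in two halves: the first half (mm. 1–10) ends with a half cadence, the second (mm. 11–20) with a perfect authentic cadence — a large antecedent–consequent pair, i.e. a double period.
Phrase 3 begins with different material from phrase 1, making it contrasting.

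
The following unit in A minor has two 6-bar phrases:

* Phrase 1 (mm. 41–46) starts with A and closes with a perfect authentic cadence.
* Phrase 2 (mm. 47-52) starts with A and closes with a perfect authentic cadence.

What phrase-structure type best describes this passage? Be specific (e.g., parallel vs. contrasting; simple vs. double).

Both phrases have the same opening (A) and the same cadence (perfect authentic cadence): the second is a restatement, not a consequent, so this is a repeated phrase rather than a period.

repeated phrase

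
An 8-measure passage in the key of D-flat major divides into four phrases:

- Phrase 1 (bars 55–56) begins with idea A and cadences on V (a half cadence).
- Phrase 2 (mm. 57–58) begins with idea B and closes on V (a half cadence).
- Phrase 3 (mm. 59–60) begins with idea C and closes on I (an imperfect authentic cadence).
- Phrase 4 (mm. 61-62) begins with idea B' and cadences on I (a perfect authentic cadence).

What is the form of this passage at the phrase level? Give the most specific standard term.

Four phrases in two halves: the first half (mm. 55-58) ends with a half cadence, the second (mm. 59–62) with a perfect authentic cadence — a large antecedent–consequent pair, i.e. a double period.
Phrase 3 begins with different material from phrase 1, making it contrasting.

contrasting double period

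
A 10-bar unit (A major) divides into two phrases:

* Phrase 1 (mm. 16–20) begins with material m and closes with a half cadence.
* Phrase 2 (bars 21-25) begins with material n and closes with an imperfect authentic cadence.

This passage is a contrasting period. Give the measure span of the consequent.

The antecedent is the phrase ending with the weaker cadence (half cadence, phrase 1) and the consequent the one ending more conclusively (imperfect authentic cadence, phrase 2); the consequent is mm. 21–25.

measures 21–25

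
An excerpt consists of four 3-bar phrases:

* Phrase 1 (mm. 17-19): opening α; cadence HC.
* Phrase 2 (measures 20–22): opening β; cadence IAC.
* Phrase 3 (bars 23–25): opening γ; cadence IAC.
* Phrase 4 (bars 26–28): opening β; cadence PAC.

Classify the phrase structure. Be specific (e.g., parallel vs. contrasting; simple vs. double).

contrasting double period

Four phrases in two halves: the first half (measures 17–22) ends with an imperfect authentic cadence, the second (mm. 23–28) with a perfect authentic cadence — a large antecedent–consequent pair, i.e. a double period.
Phrase 3 begins with different material from phrase 1, making it contrasting.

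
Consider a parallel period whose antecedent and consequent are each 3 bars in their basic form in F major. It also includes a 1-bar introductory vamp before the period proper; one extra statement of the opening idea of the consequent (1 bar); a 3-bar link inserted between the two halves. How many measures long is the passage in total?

Basic parallel period: 3 + 3 = 6 bars.
6 (basic form) + 1 (introduction) + 1 (extra statement) + 3 (link) = 11.

11 measures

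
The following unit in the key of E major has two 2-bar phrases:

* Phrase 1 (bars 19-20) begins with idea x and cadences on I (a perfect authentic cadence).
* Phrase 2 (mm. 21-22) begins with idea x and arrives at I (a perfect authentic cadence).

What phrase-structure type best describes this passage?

repeated phrase

Both phrases have the same opening (x) and the same cadence (perfect authentic cadence): the second is a restatement, not a consequent, so this is a repeated phrase rather than a period.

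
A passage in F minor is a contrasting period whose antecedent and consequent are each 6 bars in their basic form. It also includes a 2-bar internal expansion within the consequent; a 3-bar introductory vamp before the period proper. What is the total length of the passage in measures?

Basic contrasting period: 6 + 6 = 12 bars.
12 (basic form) + 2 (internal expansion) + 3 (introduction) = 17.

17 measures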